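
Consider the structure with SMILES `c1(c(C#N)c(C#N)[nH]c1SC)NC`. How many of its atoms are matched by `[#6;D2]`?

2

The query [#6;D2] means: any carbon bonded to exactly two heavy atoms.
Check the 13 heavy atoms by environment: 1× n (aromatic, D2) → no; 4× c (aromatic, D3) → no; 1× N (D2) → no; 2× C (D1) → no; 1× S (D2) → no; 2× C (D2) → match; 2× N (D1) → no.
That gives 2 matching atoms.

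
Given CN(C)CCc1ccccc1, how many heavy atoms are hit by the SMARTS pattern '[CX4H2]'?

2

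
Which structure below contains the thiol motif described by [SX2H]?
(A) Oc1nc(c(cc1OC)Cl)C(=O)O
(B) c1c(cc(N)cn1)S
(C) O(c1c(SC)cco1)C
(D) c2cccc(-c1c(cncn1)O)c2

B

[SX2H] describes an aliphatic sulfur with two connections, one being H (a thiol).
(A) has a hydroxyl group (-OH) but it is an -OH, not an -SH.
(B) contains a thiol (-SH), which satisfies every atom and bond constraint.
(C) has a methylthio ether (-SCH3) but the sulfur has H0 (bonded to two carbons), not H1.
(D) has a hydroxyl group (-OH) but it is an -OH, not an -SH.
So the answer is (B).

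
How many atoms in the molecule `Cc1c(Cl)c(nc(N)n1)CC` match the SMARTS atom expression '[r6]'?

The query [r6] means: r6 matches atoms in a six-membered ring.
Check the 11 heavy atoms by environment: 2× n (aromatic, in 6-ring) → match; 4× c (aromatic, in 6-ring) → match; 1× N (acyclic) → no; 3× C (acyclic) → no; 1× Cl (acyclic) → no.
Summing the matching environments: 2 + 4 = 6 matching atoms.

6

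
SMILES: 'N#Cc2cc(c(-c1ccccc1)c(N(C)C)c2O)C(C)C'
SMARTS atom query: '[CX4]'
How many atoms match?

5

The query [CX4] means: C with X4: aliphatic carbon with exactly 4 total connections (bonds + H).
Check the 21 heavy atoms by environment: 12× c (aromatic, X3) → no; 1× N (X3) → no; 5× C (X4) → match; 1× C (X2) → no; 1× N (X1) → no; 1× O (X2) → no.
That gives 5 matching atoms.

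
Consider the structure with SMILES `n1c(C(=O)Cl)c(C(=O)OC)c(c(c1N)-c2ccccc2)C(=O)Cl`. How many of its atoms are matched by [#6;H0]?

9

Check the 23 heavy atoms by environment: 1× n (aromatic, H0) → no; 6× c (aromatic, H0) → match; 3× C (H0) → match; 4× O (H0) → no; 2× Cl (H0) → no; 1× N (H2) → no; 1× C (H3) → no; 5× c (aromatic, H1) → no.
Summing the matching environments: 6 + 3 = 9 matching atoms.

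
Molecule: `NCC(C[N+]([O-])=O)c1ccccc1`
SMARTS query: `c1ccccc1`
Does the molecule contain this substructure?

Yes

The pattern c1ccccc1 describes six aromatic carbons in a ring — a benzene ring.
The molecule carries a phenyl ring, whose atoms satisfy every constraint of the query, so the pattern matches.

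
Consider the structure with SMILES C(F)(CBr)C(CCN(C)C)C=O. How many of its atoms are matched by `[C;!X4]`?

The query [C;!X4] means: aliphatic carbon that does not have four total connections.
Check the 12 heavy atoms by environment: 7× C (X4) → no; 1× Br (X1) → no; 1× C (X3) → match; 1× O (X1) → no; 1× N (X3) → no; 1× F (X1) → no.
That gives 1 matching atom.

1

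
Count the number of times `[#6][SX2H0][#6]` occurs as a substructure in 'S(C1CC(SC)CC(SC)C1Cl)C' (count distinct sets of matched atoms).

3

[#6][SX2H0][#6] is the SMARTS for a thioether: an aliphatic sulfur bridging two carbons with no H on the sulfur.
The molecule carries 3 separate instances of a methylthio ether (-SCH3) meeting every constraint; each maps to a distinct set of atoms, giving 3 matches.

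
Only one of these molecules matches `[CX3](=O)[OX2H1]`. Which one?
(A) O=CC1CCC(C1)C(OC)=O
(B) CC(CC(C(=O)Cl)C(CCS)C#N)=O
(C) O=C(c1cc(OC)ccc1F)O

C

[CX3](=O)[OX2H1] describes an sp2 carbon double-bonded to O and single-bonded to an -OH oxygen (a carboxylic acid).
(A) has a methyl-ester group (-C(=O)OCH3) but the singly-bonded O has no H (OX2H0, not OX2H1).
(B) has an acyl chloride (-C(=O)Cl) but the carbonyl is bonded to Cl, not to an -OH oxygen.
(C) contains a carboxylic acid group (-C(=O)OH), which satisfies every atom and bond constraint.
So the answer is (C).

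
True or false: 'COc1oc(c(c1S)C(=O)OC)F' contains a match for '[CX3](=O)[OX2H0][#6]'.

True

The pattern [CX3](=O)[OX2H0][#6] describes a carbonyl carbon bonded to an oxygen that is itself bonded to carbon (no H on that O) — an ester.
The molecule carries a methyl-ester group (-C(=O)OCH3), whose atoms satisfy every constraint of the query, so the pattern matches.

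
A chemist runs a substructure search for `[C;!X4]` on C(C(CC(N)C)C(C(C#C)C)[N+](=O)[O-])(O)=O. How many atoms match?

The query [C;!X4] means: aliphatic carbon that does not have four total connections.
Check the 16 heavy atoms by environment: 7× C (X4) → no; 2× C (X2) → match; 1× C (X3) → match; 2× O (X1) → no; 1× O (X2) → no; 1× N (X3) → no; 1× N (charge +1, X3) → no; 1× O (charge -1, X1) → no.
Summing the matching environments: 2 + 1 = 3 matching atoms.

3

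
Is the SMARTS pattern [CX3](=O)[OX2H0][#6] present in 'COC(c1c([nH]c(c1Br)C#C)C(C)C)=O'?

Yes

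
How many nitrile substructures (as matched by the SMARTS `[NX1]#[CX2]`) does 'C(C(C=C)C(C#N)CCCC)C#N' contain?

2

[NX1]#[CX2] is the SMARTS for a nitrile: a nitrogen triple-bonded to a two-connected carbon.
The molecule carries 2 separate instances of a nitrile (-C#N) meeting every constraint; each maps to a distinct set of atoms, giving 2 matches.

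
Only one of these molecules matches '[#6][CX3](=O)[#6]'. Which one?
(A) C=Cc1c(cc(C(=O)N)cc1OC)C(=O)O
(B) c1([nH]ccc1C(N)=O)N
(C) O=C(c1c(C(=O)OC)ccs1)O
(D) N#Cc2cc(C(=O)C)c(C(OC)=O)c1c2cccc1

[#6][CX3](=O)[#6] describes a carbonyl carbon (no H) flanked by two carbons (a ketone).
(A) has a primary amide (-C(=O)NH2) but one neighbour of the carbonyl carbon is N, not C.
(B) has a primary amide (-C(=O)NH2) but one neighbour of the carbonyl carbon is N, not C.
(C) has a carboxylic acid group (-C(=O)OH) but one neighbour of the carbonyl carbon is O, not C.
(D) contains an acetyl/ketone group (-C(=O)CH3), which satisfies every atom and bond constraint.
So the answer is (D).

D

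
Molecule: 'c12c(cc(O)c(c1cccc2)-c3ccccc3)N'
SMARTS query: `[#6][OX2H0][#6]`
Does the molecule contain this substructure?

The pattern [#6][OX2H0][#6] describes an aliphatic oxygen bridging two carbons with no H on the oxygen — an ether.
The closest candidate here is a hydroxyl group (-OH), but the oxygen has H1, not H0 bridging two carbons. No other fragment satisfies the full query, so there is no match.

No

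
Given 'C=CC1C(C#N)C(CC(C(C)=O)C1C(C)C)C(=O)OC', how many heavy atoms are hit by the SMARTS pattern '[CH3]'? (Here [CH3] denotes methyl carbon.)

4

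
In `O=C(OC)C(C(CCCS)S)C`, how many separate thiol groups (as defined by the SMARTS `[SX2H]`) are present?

[SX2H] is the SMARTS for a thiol: an aliphatic sulfur with two connections, one being H.
The molecule carries 2 separate instances of a thiol (-SH) meeting every constraint; each maps to a distinct set of atoms, giving 2 matches.

2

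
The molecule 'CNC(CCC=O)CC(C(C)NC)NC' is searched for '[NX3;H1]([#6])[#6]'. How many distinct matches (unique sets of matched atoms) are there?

3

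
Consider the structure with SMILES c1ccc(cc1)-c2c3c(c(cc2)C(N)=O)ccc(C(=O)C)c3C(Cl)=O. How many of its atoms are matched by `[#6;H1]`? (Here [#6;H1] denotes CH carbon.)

9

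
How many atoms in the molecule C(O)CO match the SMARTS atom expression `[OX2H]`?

2

The query [OX2H] means: aliphatic oxygen with two connections, one of which is H — an -OH oxygen.
Check the 4 heavy atoms by environment: 2× C (H2, X4) → no; 2× O (H1, X2) → match.
That gives 2 matching atoms.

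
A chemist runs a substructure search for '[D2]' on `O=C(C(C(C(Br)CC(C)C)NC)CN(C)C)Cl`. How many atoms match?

3

Check the 17 heavy atoms by environment: 2× C (D2) → match; 5× C (D3) → no; 1× Br (D1) → no; 1× O (D1) → no; 1× Cl (D1) → no; 1× N (D2) → match; 5× C (D1) → no; 1× N (D3) → no.
Summing the matching environments: 2 + 1 = 3 matching atoms.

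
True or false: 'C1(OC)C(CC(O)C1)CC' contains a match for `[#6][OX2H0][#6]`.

True

The pattern [#6][OX2H0][#6] describes an aliphatic oxygen bridging two carbons with no H on the oxygen — an ether.
The molecule carries a methoxy ether (-OCH3), whose atoms satisfy every constraint of the query, so the pattern matches.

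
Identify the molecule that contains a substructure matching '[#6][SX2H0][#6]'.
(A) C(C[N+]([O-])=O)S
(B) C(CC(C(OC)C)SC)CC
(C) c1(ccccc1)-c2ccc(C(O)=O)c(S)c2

B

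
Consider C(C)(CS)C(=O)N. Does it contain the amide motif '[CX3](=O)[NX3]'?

The pattern [CX3](=O)[NX3] describes a carbonyl carbon bonded to a trivalent nitrogen — an amide.
The molecule carries a primary amide (-C(=O)NH2), whose atoms satisfy every constraint of the query, so the pattern matches.

Yes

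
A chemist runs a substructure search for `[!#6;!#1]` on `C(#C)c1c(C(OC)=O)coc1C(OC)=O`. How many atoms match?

5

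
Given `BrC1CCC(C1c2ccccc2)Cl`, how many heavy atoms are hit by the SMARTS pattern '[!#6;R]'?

0

The query [!#6;R] means: non-carbon atom that is part of a ring.
Check the 13 heavy atoms by environment: 5× C (in 5-ring) → no; 6× c (aromatic, in 6-ring) → no; 1× Cl (acyclic) → no; 1× Br (acyclic) → no.
No environment satisfies the query, so 0 matching atoms.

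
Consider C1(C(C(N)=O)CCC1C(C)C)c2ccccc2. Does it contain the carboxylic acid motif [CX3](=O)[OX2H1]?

No

The pattern [CX3](=O)[OX2H1] describes an sp2 carbon double-bonded to O and single-bonded to an -OH oxygen — a carboxylic acid.
The closest candidate here is a primary amide (-C(=O)NH2), but the carbonyl is bonded to N, not to an -OH oxygen. No other fragment satisfies the full query, so there is no match.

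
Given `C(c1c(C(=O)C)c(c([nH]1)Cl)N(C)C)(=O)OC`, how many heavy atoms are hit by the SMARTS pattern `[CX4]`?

Check the 16 heavy atoms by environment: 1× n (aromatic, X3) → no; 4× c (aromatic, X3) → no; 2× C (X3) → no; 2× O (X1) → no; 4× C (X4) → match; 1× Cl (X1) → no; 1× O (X2) → no; 1× N (X3) → no.
That gives 4 matching atoms.

4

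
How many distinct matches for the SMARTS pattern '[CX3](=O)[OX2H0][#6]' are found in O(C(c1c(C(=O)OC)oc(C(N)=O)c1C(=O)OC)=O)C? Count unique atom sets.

3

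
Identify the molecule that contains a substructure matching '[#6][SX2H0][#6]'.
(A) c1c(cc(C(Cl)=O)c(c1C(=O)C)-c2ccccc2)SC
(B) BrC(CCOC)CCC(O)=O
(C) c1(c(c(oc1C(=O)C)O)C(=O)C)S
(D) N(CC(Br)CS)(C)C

A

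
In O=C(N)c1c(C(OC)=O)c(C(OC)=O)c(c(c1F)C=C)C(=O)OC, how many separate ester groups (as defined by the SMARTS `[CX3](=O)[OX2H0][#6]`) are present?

[CX3](=O)[OX2H0][#6] is the SMARTS for an ester: a carbonyl carbon bonded to an oxygen that is itself bonded to carbon (no H on that O).
The molecule carries 3 separate instances of a methyl-ester group (-C(=O)OCH3) meeting every constraint; each maps to a distinct set of atoms, giving 3 matches.

3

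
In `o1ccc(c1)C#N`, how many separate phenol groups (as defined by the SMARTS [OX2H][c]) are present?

[OX2H][c] is the SMARTS for a phenol: a hydroxyl oxygen attached to an aromatic carbon.
No fragment in the molecule satisfies every constraint, giving 0 matches.

0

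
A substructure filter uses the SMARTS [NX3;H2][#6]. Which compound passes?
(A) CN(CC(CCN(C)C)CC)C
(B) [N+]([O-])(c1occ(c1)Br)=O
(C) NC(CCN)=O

C

[NX3;H2][#6] describes a trivalent nitrogen with two H attached to carbon (a primary amine).
(A) has a dimethylamino group (-N(CH3)2) but the nitrogen has H0, not H2.
(B) has a nitro group (-[N+](=O)[O-]) but the nitrogen is [N+] with no H, not NX3H2.
(C) contains a primary amino group (-NH2), which satisfies every atom and bond constraint.
So the answer is (C).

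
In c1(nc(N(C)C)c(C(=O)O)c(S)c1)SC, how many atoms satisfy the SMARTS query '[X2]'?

The query [X2] means: any atom with exactly two total connections (bonds + H).
Check the 15 heavy atoms by environment: 1× n (aromatic, X2) → match; 5× c (aromatic, X3) → no; 1× C (X3) → no; 1× O (X1) → no; 1× O (X2) → match; 2× S (X2) → match; 3× C (X4) → no; 1× N (X3) → no.
Summing the matching environments: 1 + 1 + 2 = 4 matching atoms.

4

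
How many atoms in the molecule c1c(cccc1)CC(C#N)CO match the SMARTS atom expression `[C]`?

4

The query [C] means: uppercase C matches aliphatic (non-aromatic) carbon only.
Check the 12 heavy atoms by environment: 4× C → match; 1× O → no; 1× N → no; 6× c (aromatic) → no.
That gives 4 matching atoms.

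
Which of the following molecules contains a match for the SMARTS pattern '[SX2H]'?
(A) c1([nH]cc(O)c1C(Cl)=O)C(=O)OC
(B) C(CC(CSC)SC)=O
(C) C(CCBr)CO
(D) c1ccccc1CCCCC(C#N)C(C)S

D

[SX2H] describes an aliphatic sulfur with two connections, one being H (a thiol).
(A) has a hydroxyl group (-OH) but it is an -OH, not an -SH.
(B) has a methylthio ether (-SCH3) but the sulfur has H0 (bonded to two carbons), not H1.
(C) has a hydroxyl group (-OH) but it is an -OH, not an -SH.
(D) contains a thiol (-SH), which satisfies every atom and bond constraint.
So the answer is (D).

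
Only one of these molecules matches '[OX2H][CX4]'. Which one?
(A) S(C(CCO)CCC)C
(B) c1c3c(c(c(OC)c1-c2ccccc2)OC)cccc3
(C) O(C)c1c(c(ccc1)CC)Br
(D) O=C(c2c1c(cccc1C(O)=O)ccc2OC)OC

A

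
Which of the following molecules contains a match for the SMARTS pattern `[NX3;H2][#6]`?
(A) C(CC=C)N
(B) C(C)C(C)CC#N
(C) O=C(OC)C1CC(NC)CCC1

A

[NX3;H2][#6] describes a trivalent nitrogen with two H attached to carbon (a primary amine).
(A) contains a primary amino group (-NH2), which satisfies every atom and bond constraint.
(B) has a nitrile (-C#N) but the nitrogen is NX1 (triple-bonded), not NX3 with two H.
(C) has an N-methylamino group (-NHCH3) but the nitrogen bears two carbons and only one H (H1), not H2.
So the answer is (A).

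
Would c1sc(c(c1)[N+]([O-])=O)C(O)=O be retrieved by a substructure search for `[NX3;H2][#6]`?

No

The pattern [NX3;H2][#6] describes a trivalent nitrogen with two H attached to carbon — a primary amine.
The closest candidate here is a nitro group (-[N+](=O)[O-]), but the nitrogen is [N+] with no H, not NX3H2. No other fragment satisfies the full query, so there is no match.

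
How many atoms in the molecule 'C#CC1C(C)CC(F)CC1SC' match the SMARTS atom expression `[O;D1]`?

0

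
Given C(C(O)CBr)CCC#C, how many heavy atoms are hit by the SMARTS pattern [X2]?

3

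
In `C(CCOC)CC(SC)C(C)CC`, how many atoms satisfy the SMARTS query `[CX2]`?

Check the 13 heavy atoms by environment: 11× C (X4) → no; 1× S (X2) → no; 1× O (X2) → no.
No environment satisfies the query, so 0 matching atoms.

0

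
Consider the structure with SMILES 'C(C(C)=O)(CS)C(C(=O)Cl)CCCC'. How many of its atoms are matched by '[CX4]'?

8

Check the 14 heavy atoms by environment: 8× C (X4) → match; 2× C (X3) → no; 2× O (X1) → no; 1× Cl (X1) → no; 1× S (X2) → no.
That gives 8 matching atoms.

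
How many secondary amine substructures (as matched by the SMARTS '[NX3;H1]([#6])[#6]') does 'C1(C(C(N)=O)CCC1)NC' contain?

1

[NX3;H1]([#6])[#6] is the SMARTS for a secondary amine: a trivalent nitrogen with one H, bonded to two carbons.
Exactly one fragment in the molecule meets all constraints, giving 1 match.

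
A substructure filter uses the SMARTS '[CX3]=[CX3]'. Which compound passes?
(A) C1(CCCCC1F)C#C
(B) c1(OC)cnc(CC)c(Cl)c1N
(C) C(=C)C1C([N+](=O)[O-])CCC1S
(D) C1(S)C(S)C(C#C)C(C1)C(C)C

C

[CX3]=[CX3] describes a non-aromatic C=C double bond between two sp2 carbons (an alkene).
(A) has an ethynyl group (-C#CH) but the C-C bond is a triple bond, not a double bond.
(B) has an ethyl group (-CH2CH3) but its C-C bond is a single bond between CX4 carbons, not CX3=CX3.
(C) contains a vinyl group (-CH=CH2), which satisfies every atom and bond constraint.
(D) has an ethynyl group (-C#CH) but the C-C bond is a triple bond, not a double bond.
So the answer is (C).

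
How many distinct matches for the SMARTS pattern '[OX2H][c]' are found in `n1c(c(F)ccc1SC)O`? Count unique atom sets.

1

[OX2H][c] is the SMARTS for a phenol: a hydroxyl oxygen attached to an aromatic carbon.
Exactly one fragment in the molecule meets all constraints, giving 1 match.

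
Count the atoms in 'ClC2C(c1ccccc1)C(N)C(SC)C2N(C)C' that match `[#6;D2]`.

5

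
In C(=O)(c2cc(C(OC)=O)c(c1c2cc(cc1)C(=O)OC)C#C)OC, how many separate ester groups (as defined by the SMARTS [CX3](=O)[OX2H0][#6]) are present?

3

[CX3](=O)[OX2H0][#6] is the SMARTS for an ester: a carbonyl carbon bonded to an oxygen that is itself bonded to carbon (no H on that O).
The molecule carries 3 separate instances of a methyl-ester group (-C(=O)OCH3) meeting every constraint; each maps to a distinct set of atoms, giving 3 matches.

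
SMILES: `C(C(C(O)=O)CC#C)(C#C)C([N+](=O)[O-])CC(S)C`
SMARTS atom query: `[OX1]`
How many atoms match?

3

The query [OX1] means: aliphatic oxygen with one total connection — typically a carbonyl =O or an oxide.
Check the 18 heavy atoms by environment: 7× C (X4) → no; 1× C (X3) → no; 2× O (X1) → match; 1× O (X2) → no; 4× C (X2) → no; 1× S (X2) → no; 1× N (charge +1, X3) → no; 1× O (charge -1, X1) → match.
Summing the matching environments: 2 + 1 = 3 matching atoms.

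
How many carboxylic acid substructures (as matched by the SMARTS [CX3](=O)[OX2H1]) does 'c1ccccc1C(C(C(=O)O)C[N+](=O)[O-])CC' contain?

1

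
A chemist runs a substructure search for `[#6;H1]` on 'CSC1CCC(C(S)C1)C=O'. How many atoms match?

4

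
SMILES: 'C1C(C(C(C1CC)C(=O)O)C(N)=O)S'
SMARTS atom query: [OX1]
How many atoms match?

2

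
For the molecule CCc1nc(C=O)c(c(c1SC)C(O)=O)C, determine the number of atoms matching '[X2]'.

The query [X2] means: any atom with exactly two total connections (bonds + H).
Check the 16 heavy atoms by environment: 1× n (aromatic, X2) → match; 5× c (aromatic, X3) → no; 1× S (X2) → match; 4× C (X4) → no; 2× C (X3) → no; 2× O (X1) → no; 1× O (X2) → match.
Summing the matching environments: 1 + 1 + 1 = 3 matching atoms.

3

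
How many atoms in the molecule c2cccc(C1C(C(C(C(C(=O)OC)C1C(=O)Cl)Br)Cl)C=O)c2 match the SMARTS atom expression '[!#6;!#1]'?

7

Check the 23 heavy atoms by environment: 10× C → no; 2× Cl → match; 1× Br → match; 4× O → match; 6× c (aromatic) → no.
Summing the matching environments: 2 + 1 + 4 = 7 matching atoms.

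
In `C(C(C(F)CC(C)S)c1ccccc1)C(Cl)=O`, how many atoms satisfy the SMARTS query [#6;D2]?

7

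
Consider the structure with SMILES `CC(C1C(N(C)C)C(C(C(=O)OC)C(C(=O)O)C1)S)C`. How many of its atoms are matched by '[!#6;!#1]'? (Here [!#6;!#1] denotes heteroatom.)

The query [!#6;!#1] means: not carbon and not hydrogen — any heteroatom.
Check the 20 heavy atoms by environment: 14× C → no; 1× S → match; 4× O → match; 1× N → match.
Summing the matching environments: 1 + 4 + 1 = 6 matching atoms.

6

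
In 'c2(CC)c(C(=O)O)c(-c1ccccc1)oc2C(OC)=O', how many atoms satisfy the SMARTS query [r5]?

Check the 20 heavy atoms by environment: 1× o (aromatic, in 5-ring) → match; 4× c (aromatic, in 5-ring) → match; 6× c (aromatic, in 6-ring) → no; 5× C (acyclic) → no; 4× O (acyclic) → no.
Summing the matching environments: 1 + 4 = 5 matching atoms.

5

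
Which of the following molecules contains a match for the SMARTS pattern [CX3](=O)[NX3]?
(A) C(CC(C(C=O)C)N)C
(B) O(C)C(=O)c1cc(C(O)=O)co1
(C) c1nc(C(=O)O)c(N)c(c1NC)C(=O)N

C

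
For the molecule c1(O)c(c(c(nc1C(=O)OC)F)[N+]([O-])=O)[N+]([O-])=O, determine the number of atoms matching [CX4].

The query [CX4] means: C with X4: aliphatic carbon with exactly 4 total connections (bonds + H).
Check the 18 heavy atoms by environment: 1× n (aromatic, X2) → no; 5× c (aromatic, X3) → no; 2× O (X2) → no; 2× N (charge +1, X3) → no; 2× O (charge -1, X1) → no; 3× O (X1) → no; 1× F (X1) → no; 1× C (X3) → no; 1× C (X4) → match.
That gives 1 matching atom.

1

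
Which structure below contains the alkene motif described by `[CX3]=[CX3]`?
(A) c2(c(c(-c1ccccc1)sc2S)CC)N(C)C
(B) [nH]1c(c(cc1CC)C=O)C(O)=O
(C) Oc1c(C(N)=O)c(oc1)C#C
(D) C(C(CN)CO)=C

[CX3]=[CX3] describes a non-aromatic C=C double bond between two sp2 carbons (an alkene).
(A) has an ethyl group (-CH2CH3) but its C-C bond is a single bond between CX4 carbons, not CX3=CX3.
(B) has an ethyl group (-CH2CH3) but its C-C bond is a single bond between CX4 carbons, not CX3=CX3.
(C) has an ethynyl group (-C#CH) but the C-C bond is a triple bond, not a double bond.
(D) contains a vinyl group (-CH=CH2), which satisfies every atom and bond constraint.
So the answer is (D).

D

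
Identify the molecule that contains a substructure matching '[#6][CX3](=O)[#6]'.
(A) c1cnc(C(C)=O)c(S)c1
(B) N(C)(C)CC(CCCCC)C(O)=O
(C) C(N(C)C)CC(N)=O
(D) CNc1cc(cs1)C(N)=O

A

[#6][CX3](=O)[#6] describes a carbonyl carbon (no H) flanked by two carbons (a ketone).
(A) contains an acetyl/ketone group (-C(=O)CH3), which satisfies every atom and bond constraint.
(B) has a carboxylic acid group (-C(=O)OH) but one neighbour of the carbonyl carbon is O, not C.
(C) has a primary amide (-C(=O)NH2) but one neighbour of the carbonyl carbon is N, not C.
(D) has a primary amide (-C(=O)NH2) but one neighbour of the carbonyl carbon is N, not C.
So the answer is (A).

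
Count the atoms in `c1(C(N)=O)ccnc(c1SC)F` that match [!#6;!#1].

5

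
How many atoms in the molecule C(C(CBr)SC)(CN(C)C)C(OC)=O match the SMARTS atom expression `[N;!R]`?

1

The query [N;!R] means: aliphatic nitrogen not in a ring.
Check the 14 heavy atoms by environment: 9× C (acyclic) → no; 2× O (acyclic) → no; 1× N (acyclic) → match; 1× Br (acyclic) → no; 1× S (acyclic) → no.
That gives 1 matching atom.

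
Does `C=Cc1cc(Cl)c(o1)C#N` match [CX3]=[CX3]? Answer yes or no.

Yes

The pattern [CX3]=[CX3] describes a non-aromatic C=C double bond between two sp2 carbons — an alkene.
The molecule carries a vinyl group (-CH=CH2), whose atoms satisfy every constraint of the query, so the pattern matches.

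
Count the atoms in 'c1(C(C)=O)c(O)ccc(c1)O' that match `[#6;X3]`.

7

Check the 11 heavy atoms by environment: 6× c (aromatic, X3) → match; 1× C (X3) → match; 1× O (X1) → no; 1× C (X4) → no; 2× O (X2) → no.
Summing the matching environments: 6 + 1 = 7 matching atoms.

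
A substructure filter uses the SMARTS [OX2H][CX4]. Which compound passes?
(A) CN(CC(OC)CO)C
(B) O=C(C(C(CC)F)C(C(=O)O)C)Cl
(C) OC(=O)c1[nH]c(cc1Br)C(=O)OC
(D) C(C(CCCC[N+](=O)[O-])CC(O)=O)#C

[OX2H][CX4] describes a hydroxyl oxygen bound to an sp3 (X4) carbon (an aliphatic alcohol).
(A) contains a hydroxyl group (-OH), which satisfies every atom and bond constraint.
(B) has a carboxylic acid group (-C(=O)OH) but the -OH is on a CX3 carbonyl carbon, not a CX4 carbon.
(C) has a carboxylic acid group (-C(=O)OH) but the -OH is on a CX3 carbonyl carbon, not a CX4 carbon.
(D) has a carboxylic acid group (-C(=O)OH) but the -OH is on a CX3 carbonyl carbon, not a CX4 carbon.
So the answer is (A).

A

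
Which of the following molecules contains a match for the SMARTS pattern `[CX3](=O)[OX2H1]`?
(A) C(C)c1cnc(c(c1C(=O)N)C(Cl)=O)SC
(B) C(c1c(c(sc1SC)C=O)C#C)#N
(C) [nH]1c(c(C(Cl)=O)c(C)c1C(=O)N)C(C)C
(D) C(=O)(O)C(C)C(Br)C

D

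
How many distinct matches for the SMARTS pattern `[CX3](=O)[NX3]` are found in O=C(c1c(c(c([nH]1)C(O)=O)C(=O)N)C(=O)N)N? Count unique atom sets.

3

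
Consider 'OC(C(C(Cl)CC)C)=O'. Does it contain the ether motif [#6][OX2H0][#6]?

The pattern [#6][OX2H0][#6] describes an aliphatic oxygen bridging two carbons with no H on the oxygen — an ether.
The closest candidate here is a carboxylic acid group (-C(=O)OH), but the -OH oxygen has H1; the =O is OX1, not OX2. No other fragment satisfies the full query, so there is no match.

No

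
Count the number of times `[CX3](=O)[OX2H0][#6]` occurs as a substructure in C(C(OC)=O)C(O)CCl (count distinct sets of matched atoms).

1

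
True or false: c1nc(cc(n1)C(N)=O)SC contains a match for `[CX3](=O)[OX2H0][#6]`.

The pattern [CX3](=O)[OX2H0][#6] describes a carbonyl carbon bonded to an oxygen that is itself bonded to carbon (no H on that O) — an ester.
The closest candidate here is a primary amide (-C(=O)NH2), but the carbonyl is bonded to N, not to an O-C linkage. No other fragment satisfies the full query, so there is no match.

False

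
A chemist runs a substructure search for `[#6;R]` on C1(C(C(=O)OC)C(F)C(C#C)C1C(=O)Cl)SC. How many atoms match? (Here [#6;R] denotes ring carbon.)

5

The query [#6;R] means: carbon that is part of a ring.
Check the 17 heavy atoms by environment: 5× C (in 5-ring) → match; 6× C (acyclic) → no; 3× O (acyclic) → no; 1× Cl (acyclic) → no; 1× F (acyclic) → no; 1× S (acyclic) → no.
That gives 5 matching atoms.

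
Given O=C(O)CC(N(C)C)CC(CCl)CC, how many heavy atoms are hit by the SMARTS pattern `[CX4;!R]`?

9

Check the 14 heavy atoms by environment: 9× C (X4, acyclic) → match; 1× Cl (X1, acyclic) → no; 1× C (X3, acyclic) → no; 1× O (X1, acyclic) → no; 1× O (X2, acyclic) → no; 1× N (X3, acyclic) → no.
That gives 9 matching atoms.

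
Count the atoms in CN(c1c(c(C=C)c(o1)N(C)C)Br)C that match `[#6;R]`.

4

Check the 14 heavy atoms by environment: 1× o (aromatic, in 5-ring) → no; 4× c (aromatic, in 5-ring) → match; 6× C (acyclic) → no; 2× N (acyclic) → no; 1× Br (acyclic) → no.
That gives 4 matching atoms.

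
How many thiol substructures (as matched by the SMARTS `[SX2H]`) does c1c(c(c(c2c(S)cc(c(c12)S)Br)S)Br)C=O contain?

3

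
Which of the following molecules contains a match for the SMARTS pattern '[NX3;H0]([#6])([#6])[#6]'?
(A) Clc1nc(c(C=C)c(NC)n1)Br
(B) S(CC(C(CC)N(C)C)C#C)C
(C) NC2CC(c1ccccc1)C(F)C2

B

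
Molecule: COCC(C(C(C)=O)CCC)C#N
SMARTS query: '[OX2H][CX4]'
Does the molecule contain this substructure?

No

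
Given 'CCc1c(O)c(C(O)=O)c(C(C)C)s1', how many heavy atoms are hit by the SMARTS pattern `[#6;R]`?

4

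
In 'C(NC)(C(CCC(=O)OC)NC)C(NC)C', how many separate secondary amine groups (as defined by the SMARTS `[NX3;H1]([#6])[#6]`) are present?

3

[NX3;H1]([#6])[#6] is the SMARTS for a secondary amine: a trivalent nitrogen with one H, bonded to two carbons.
The molecule carries 3 separate instances of an N-methylamino group (-NHCH3) meeting every constraint; each maps to a distinct set of atoms, giving 3 matches.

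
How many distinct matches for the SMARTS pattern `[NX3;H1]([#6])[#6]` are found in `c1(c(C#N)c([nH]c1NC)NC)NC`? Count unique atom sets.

3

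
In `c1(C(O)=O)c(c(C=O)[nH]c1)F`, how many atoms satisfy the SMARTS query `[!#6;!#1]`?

The query [!#6;!#1] means: not carbon and not hydrogen — any heteroatom.
Check the 11 heavy atoms by environment: 1× n (aromatic) → match; 4× c (aromatic) → no; 2× C → no; 3× O → match; 1× F → match.
Summing the matching environments: 1 + 3 + 1 = 5 matching atoms.

5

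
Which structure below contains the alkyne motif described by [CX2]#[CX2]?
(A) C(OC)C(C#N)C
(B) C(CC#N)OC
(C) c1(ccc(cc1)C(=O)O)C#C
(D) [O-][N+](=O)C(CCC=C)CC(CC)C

[CX2]#[CX2] describes a carbon-carbon triple bond (an alkyne).
(A) has a nitrile (-C#N) but the triple bond is C#N, not C#C.
(B) has a nitrile (-C#N) but the triple bond is C#N, not C#C.
(C) contains an ethynyl group (-C#CH), which satisfies every atom and bond constraint.
(D) has a vinyl group (-CH=CH2) but the C=C is a double bond; both carbons are CX3, not CX2.
So the answer is (C).

C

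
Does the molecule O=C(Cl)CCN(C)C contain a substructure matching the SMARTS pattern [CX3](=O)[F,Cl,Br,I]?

Yes

The pattern [CX3](=O)[F,Cl,Br,I] describes a carbonyl carbon bonded to a halogen — an acyl halide.
The molecule carries an acyl chloride (-C(=O)Cl), whose atoms satisfy every constraint of the query, so the pattern matches.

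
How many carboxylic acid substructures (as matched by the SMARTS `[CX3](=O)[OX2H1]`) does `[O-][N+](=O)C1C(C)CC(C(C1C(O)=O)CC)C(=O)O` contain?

2

[CX3](=O)[OX2H1] is the SMARTS for a carboxylic acid: an sp2 carbon double-bonded to O and single-bonded to an -OH oxygen.
The molecule carries 2 separate instances of a carboxylic acid group (-C(=O)OH) meeting every constraint; each maps to a distinct set of atoms, giving 2 matches.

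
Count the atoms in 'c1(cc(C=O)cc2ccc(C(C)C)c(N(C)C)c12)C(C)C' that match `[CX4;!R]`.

The query [CX4;!R] means: aliphatic carbon with four total connections, not in a ring.
Check the 21 heavy atoms by environment: 10× c (aromatic, X3, in 6-ring) → no; 8× C (X4, acyclic) → match; 1× N (X3, acyclic) → no; 1× C (X3, acyclic) → no; 1× O (X1, acyclic) → no.
That gives 8 matching atoms.

8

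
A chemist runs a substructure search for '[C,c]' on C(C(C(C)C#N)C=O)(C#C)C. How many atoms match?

9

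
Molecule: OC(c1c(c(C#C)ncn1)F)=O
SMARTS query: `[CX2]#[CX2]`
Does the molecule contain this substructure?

The pattern [CX2]#[CX2] describes a carbon-carbon triple bond — an alkyne.
The molecule carries an ethynyl group (-C#CH), whose atoms satisfy every constraint of the query, so the pattern matches.

Yes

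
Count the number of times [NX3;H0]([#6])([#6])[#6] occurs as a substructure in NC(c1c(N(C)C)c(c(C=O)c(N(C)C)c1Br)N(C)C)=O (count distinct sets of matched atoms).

3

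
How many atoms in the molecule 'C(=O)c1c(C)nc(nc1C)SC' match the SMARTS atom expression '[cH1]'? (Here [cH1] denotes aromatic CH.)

0

The query [cH1] means: aromatic carbon bearing exactly one hydrogen.
Check the 12 heavy atoms by environment: 2× n (aromatic, H0) → no; 4× c (aromatic, H0) → no; 3× C (H3) → no; 1× C (H1) → no; 1× O (H0) → no; 1× S (H0) → no.
No environment satisfies the query, so 0 matching atoms.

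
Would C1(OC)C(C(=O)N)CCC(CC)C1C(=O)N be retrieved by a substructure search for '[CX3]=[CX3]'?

No

The pattern [CX3]=[CX3] describes a non-aromatic C=C double bond between two sp2 carbons — an alkene.
The closest candidate here is an ethyl group (-CH2CH3), but its C-C bond is a single bond between CX4 carbons, not CX3=CX3. No other fragment satisfies the full query, so there is no match.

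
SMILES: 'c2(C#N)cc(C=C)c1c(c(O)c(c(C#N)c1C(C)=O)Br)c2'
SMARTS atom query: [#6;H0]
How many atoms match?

Check the 21 heavy atoms by environment: 8× c (aromatic, H0) → match; 2× c (aromatic, H1) → no; 3× C (H0) → match; 1× O (H0) → no; 1× C (H3) → no; 1× Br (H0) → no; 2× N (H0) → no; 1× C (H1) → no; 1× C (H2) → no; 1× O (H1) → no.
Summing the matching environments: 8 + 3 = 11 matching atoms.

11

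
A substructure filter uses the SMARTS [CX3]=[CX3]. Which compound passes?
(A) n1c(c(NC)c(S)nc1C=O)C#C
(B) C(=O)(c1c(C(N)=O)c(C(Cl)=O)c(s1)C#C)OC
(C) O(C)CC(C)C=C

C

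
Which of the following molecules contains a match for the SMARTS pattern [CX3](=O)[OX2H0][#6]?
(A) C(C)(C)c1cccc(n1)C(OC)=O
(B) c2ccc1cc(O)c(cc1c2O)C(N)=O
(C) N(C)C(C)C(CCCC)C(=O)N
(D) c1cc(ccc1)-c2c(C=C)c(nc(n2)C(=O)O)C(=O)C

[CX3](=O)[OX2H0][#6] describes a carbonyl carbon bonded to an oxygen that is itself bonded to carbon (no H on that O) (an ester).
(A) contains a methyl-ester group (-C(=O)OCH3), which satisfies every atom and bond constraint.
(B) has a primary amide (-C(=O)NH2) but the carbonyl is bonded to N, not to an O-C linkage.
(C) has a primary amide (-C(=O)NH2) but the carbonyl is bonded to N, not to an O-C linkage.
(D) has a carboxylic acid group (-C(=O)OH) but the singly-bonded O carries H (OX2H1, not H0).
So the answer is (A).

A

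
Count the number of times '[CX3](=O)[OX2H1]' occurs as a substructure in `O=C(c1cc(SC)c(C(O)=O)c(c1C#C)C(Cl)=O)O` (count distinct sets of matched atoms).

2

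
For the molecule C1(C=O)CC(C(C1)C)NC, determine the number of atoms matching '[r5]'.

5

The query [r5] means: r5 matches atoms in a five-membered ring.
Check the 10 heavy atoms by environment: 5× C (in 5-ring) → match; 1× N (acyclic) → no; 3× C (acyclic) → no; 1× O (acyclic) → no.
That gives 5 matching atoms.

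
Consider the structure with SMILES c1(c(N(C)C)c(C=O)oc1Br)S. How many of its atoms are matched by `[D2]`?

The query [D2] means: atom with exactly two heavy-atom neighbours.
Check the 12 heavy atoms by environment: 1× o (aromatic, D2) → match; 4× c (aromatic, D3) → no; 1× C (D2) → match; 1× O (D1) → no; 1× N (D3) → no; 2× C (D1) → no; 1× Br (D1) → no; 1× S (D1) → no.
Summing the matching environments: 1 + 1 = 2 matching atoms.

2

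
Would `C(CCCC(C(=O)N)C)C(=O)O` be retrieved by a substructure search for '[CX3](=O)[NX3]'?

Yes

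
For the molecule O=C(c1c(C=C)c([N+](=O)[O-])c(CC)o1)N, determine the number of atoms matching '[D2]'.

3

The query [D2] means: atom with exactly two heavy-atom neighbours.
Check the 15 heavy atoms by environment: 1× o (aromatic, D2) → match; 4× c (aromatic, D3) → no; 1× N (charge +1, D3) → no; 1× O (charge -1, D1) → no; 2× O (D1) → no; 1× C (D3) → no; 1× N (D1) → no; 2× C (D2) → match; 2× C (D1) → no.
Summing the matching environments: 1 + 2 = 3 matching atoms.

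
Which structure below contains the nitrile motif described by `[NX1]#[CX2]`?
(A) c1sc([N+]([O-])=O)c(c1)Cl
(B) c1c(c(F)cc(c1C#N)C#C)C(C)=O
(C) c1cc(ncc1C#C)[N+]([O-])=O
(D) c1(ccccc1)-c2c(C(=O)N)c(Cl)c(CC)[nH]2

[NX1]#[CX2] describes a nitrogen triple-bonded to a two-connected carbon (a nitrile).
(A) has a nitro group (-[N+](=O)[O-]) but there is no C#N triple bond.
(B) contains a nitrile (-C#N), which satisfies every atom and bond constraint.
(C) has a nitro group (-[N+](=O)[O-]) but there is no C#N triple bond.
(D) has a primary amide (-C(=O)NH2) but the nitrogen is NX3, not NX1.
So the answer is (B).

B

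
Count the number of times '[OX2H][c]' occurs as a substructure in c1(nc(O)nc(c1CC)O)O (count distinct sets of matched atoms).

[OX2H][c] is the SMARTS for a phenol: a hydroxyl oxygen attached to an aromatic carbon.
The molecule carries 3 separate instances of a hydroxyl group (-OH) meeting every constraint; each maps to a distinct set of atoms, giving 3 matches.

3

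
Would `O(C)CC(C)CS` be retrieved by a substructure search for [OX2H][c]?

No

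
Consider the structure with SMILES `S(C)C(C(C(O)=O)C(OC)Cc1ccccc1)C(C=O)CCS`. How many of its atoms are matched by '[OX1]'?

Check the 23 heavy atoms by environment: 9× C (X4) → no; 6× c (aromatic, X3) → no; 2× C (X3) → no; 2× O (X1) → match; 2× O (X2) → no; 2× S (X2) → no.
That gives 2 matching atoms.

2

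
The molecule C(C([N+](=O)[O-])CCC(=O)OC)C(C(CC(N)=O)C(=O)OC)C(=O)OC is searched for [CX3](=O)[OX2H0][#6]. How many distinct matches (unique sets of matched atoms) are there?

[CX3](=O)[OX2H0][#6] is the SMARTS for an ester: a carbonyl carbon bonded to an oxygen that is itself bonded to carbon (no H on that O).
The molecule carries 3 separate instances of a methyl-ester group (-C(=O)OCH3) meeting every constraint; each maps to a distinct set of atoms, giving 3 matches.

3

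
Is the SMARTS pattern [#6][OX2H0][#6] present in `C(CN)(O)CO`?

No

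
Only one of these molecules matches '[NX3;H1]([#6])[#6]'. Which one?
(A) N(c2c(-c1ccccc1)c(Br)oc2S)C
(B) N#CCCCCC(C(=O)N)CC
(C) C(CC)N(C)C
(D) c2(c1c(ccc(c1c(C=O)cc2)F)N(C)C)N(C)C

A

[NX3;H1]([#6])[#6] describes a trivalent nitrogen with one H, bonded to two carbons (a secondary amine).
(A) contains an N-methylamino group (-NHCH3), which satisfies every atom and bond constraint.
(B) has a primary amide (-C(=O)NH2) but the -C(=O)NH2 nitrogen has H2, not H1.
(C) has a dimethylamino group (-N(CH3)2) but the nitrogen has H0, not H1.
(D) has a dimethylamino group (-N(CH3)2) but the nitrogen has H0, not H1.
So the answer is (A).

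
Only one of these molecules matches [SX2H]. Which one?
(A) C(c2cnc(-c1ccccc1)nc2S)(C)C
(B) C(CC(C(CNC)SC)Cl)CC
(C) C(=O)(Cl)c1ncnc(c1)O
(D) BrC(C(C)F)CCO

[SX2H] describes an aliphatic sulfur with two connections, one being H (a thiol).
(A) contains a thiol (-SH), which satisfies every atom and bond constraint.
(B) has a methylthio ether (-SCH3) but the sulfur has H0 (bonded to two carbons), not H1.
(C) has a hydroxyl group (-OH) but it is an -OH, not an -SH.
(D) has a hydroxyl group (-OH) but it is an -OH, not an -SH.
So the answer is (A).

A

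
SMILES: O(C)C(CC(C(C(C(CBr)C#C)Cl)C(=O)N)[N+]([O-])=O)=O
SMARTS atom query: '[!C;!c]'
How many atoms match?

9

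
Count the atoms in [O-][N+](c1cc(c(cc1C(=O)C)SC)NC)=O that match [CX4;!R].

3

The query [CX4;!R] means: aliphatic carbon with four total connections, not in a ring.
Check the 16 heavy atoms by environment: 6× c (aromatic, X3, in 6-ring) → no; 1× N (X3, acyclic) → no; 3× C (X4, acyclic) → match; 1× C (X3, acyclic) → no; 2× O (X1, acyclic) → no; 1× N (charge +1, X3, acyclic) → no; 1× O (charge -1, X1, acyclic) → no; 1× S (X2, acyclic) → no.
That gives 3 matching atoms.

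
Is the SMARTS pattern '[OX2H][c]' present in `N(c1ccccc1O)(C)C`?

Yes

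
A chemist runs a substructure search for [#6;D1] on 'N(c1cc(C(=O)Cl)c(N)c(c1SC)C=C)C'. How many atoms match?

3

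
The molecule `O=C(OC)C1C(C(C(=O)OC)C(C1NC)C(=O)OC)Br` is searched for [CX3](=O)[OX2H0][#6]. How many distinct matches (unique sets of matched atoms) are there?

[CX3](=O)[OX2H0][#6] is the SMARTS for an ester: a carbonyl carbon bonded to an oxygen that is itself bonded to carbon (no H on that O).
The molecule carries 3 separate instances of a methyl-ester group (-C(=O)OCH3) meeting every constraint; each maps to a distinct set of atoms, giving 3 matches.

3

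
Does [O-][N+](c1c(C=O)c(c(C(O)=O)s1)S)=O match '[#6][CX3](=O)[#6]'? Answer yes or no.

The pattern [#6][CX3](=O)[#6] describes a carbonyl carbon (no H) flanked by two carbons — a ketone.
The closest candidate here is an aldehyde (-CHO), but the carbonyl carbon has H1, so it is not flanked by two carbons. No other fragment satisfies the full query, so there is no match.

No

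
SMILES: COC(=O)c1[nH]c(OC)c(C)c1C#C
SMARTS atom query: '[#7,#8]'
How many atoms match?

4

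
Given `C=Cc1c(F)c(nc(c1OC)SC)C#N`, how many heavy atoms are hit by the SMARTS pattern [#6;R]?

5

The query [#6;R] means: carbon that is part of a ring.
Check the 15 heavy atoms by environment: 1× n (aromatic, in 6-ring) → no; 5× c (aromatic, in 6-ring) → match; 1× O (acyclic) → no; 5× C (acyclic) → no; 1× N (acyclic) → no; 1× S (acyclic) → no; 1× F (acyclic) → no.
That gives 5 matching atoms.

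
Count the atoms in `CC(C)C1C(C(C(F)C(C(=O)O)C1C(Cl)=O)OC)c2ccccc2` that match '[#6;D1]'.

3

The query [#6;D1] means: carbon bonded to exactly one heavy atom.
Check the 24 heavy atoms by environment: 9× C (D3) → no; 3× O (D1) → no; 1× F (D1) → no; 1× Cl (D1) → no; 1× O (D2) → no; 3× C (D1) → match; 1× c (aromatic, D3) → no; 5× c (aromatic, D2) → no.
That gives 3 matching atoms.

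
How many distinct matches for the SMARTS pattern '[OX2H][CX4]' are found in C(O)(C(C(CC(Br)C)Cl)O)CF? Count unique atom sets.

2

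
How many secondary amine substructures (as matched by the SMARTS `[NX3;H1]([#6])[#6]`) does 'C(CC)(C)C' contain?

0

[NX3;H1]([#6])[#6] is the SMARTS for a secondary amine: a trivalent nitrogen with one H, bonded to two carbons.
No fragment in the molecule satisfies every constraint, giving 0 matches.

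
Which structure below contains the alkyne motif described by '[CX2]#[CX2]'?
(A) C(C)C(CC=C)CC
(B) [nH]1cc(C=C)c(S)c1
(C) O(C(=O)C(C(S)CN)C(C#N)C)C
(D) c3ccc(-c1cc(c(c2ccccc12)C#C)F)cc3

D

[CX2]#[CX2] describes a carbon-carbon triple bond (an alkyne).
(A) has a vinyl group (-CH=CH2) but the C=C is a double bond; both carbons are CX3, not CX2.
(B) has a vinyl group (-CH=CH2) but the C=C is a double bond; both carbons are CX3, not CX2.
(C) has a nitrile (-C#N) but the triple bond is C#N, not C#C.
(D) contains an ethynyl group (-C#CH), which satisfies every atom and bond constraint.
So the answer is (D).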